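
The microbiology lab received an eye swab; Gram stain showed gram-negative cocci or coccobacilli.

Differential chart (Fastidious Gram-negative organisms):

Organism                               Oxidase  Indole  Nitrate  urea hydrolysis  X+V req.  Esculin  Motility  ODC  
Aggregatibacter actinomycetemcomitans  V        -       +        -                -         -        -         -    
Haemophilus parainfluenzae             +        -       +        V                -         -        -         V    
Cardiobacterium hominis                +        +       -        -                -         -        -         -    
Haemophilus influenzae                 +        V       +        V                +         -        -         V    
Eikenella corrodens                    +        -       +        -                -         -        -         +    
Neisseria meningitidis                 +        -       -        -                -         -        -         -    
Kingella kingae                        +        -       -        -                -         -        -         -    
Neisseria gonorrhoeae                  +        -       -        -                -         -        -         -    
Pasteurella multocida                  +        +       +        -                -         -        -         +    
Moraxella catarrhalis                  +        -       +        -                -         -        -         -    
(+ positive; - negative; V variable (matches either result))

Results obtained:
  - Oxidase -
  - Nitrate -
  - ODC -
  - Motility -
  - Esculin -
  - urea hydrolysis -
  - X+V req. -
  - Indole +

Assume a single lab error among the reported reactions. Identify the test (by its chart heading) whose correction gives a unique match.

Oxidase

As reported, no row in the chart matches all 8 reactions.
Reversing Indole → still no organism matches.
Reversing Motility → still no organism matches.
Reversing Oxidase (to +) → unique match: Cardiobacterium hominis.
Reversing X+V req. → still no organism matches.
Reversing Esculin → still no organism matches.
Reversing ODC → still no organism matches.
Reversing Nitrate → still no organism matches.
Reversing urea hydrolysis → still no organism matches.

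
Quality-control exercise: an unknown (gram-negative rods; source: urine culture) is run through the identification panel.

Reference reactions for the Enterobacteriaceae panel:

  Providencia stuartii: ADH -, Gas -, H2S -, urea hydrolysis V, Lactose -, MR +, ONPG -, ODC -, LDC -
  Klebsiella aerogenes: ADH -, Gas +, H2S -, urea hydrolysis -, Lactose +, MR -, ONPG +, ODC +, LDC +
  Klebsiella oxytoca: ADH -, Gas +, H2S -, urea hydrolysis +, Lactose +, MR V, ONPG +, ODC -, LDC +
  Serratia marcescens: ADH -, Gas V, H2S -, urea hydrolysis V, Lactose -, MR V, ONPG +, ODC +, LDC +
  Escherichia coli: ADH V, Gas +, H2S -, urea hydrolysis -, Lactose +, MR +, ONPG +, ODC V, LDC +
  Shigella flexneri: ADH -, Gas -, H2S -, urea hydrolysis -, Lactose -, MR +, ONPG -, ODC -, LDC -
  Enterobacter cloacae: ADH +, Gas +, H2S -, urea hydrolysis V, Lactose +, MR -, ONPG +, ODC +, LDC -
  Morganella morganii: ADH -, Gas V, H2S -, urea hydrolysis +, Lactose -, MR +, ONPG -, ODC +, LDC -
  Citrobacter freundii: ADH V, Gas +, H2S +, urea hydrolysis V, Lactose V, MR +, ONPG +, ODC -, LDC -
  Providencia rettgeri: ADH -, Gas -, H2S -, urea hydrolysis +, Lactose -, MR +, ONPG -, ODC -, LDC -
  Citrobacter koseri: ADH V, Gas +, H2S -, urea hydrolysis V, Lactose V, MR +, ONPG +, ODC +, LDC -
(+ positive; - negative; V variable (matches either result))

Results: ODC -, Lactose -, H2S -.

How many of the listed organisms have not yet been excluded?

3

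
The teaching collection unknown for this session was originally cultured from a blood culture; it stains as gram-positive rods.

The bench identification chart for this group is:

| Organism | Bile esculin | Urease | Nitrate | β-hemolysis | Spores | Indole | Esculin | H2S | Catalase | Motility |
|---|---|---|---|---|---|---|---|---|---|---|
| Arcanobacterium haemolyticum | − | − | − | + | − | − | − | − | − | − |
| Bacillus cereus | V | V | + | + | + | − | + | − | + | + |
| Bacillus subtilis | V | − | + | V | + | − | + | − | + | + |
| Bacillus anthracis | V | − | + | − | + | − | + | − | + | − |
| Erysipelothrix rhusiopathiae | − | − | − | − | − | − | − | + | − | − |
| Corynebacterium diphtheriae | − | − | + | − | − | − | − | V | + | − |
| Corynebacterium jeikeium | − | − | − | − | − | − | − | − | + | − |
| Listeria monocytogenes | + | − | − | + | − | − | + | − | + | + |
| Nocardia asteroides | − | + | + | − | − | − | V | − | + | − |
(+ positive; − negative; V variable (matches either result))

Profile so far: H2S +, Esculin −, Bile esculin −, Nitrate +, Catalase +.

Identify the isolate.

Corynebacterium diphtheriae

Catalase +: excludes Arcanobacterium haemolyticum, Erysipelothrix rhusiopathiae — 7 left.
Bile esculin −: excludes Listeria monocytogenes — 6 left.
Nitrate +: excludes Corynebacterium jeikeium — 5 left.
H2S +: excludes Bacillus cereus, Bacillus subtilis, Bacillus anthracis, Nocardia asteroides — 1 left.
Esculin −: the one remaining candidate is consistent.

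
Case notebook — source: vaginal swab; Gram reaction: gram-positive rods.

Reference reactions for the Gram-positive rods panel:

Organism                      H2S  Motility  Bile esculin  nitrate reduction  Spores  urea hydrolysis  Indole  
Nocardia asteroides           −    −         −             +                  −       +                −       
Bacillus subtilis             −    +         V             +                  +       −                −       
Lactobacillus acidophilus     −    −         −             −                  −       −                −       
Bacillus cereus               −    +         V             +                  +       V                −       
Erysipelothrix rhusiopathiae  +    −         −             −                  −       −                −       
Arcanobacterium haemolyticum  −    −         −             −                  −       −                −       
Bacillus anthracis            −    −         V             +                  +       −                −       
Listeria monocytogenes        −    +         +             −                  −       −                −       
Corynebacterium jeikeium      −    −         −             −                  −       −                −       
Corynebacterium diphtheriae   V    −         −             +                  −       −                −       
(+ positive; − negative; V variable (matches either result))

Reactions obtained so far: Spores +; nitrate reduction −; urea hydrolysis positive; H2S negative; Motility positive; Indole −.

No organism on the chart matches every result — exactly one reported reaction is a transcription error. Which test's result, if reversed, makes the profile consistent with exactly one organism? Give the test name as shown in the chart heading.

nitrate reduction

As reported, no row in the chart matches all 6 reactions.
Reversing Motility → still no organism matches.
Reversing urea hydrolysis → still no organism matches.
Reversing Indole → still no organism matches.
Reversing H2S → still no organism matches.
Reversing Spores → still no organism matches.
Reversing nitrate reduction (to +) → unique match: Bacillus cereus.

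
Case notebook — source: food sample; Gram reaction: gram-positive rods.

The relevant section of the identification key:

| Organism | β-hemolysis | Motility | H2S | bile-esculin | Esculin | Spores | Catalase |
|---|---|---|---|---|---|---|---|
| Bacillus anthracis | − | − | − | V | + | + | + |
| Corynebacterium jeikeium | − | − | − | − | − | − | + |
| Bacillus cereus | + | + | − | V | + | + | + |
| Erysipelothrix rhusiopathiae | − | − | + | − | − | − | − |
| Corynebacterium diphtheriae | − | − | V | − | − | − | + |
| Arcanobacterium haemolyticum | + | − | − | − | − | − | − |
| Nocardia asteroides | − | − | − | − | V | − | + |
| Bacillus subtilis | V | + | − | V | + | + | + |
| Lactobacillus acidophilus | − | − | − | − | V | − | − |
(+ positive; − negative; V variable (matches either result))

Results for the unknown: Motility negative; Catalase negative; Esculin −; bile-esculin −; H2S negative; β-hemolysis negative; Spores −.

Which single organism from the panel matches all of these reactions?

Catalase −: excludes 6 organisms — 3 left.
bile-esculin −: all 3 remaining candidates are consistent.
Motility −: all 3 remaining candidates are consistent.
β-hemolysis −: excludes Arcanobacterium haemolyticum — 2 left.
Esculin −: all 2 remaining candidates are consistent.
Spores −: all 2 remaining candidates are consistent.
H2S −: excludes Erysipelothrix rhusiopathiae — 1 left.

Lactobacillus acidophilus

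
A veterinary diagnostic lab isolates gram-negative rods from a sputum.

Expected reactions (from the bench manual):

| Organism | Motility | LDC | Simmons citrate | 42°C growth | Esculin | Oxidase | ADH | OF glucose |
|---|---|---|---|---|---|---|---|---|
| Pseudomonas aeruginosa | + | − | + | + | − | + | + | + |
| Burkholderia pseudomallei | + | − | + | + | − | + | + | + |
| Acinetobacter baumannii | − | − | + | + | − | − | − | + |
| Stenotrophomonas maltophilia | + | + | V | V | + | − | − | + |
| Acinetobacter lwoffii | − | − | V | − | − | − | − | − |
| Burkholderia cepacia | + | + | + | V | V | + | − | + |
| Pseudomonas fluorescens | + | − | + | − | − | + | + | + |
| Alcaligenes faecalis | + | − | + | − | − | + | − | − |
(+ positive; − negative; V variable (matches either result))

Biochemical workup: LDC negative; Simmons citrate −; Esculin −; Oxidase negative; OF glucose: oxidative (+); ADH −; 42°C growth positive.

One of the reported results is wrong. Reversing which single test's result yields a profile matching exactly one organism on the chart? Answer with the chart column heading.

As reported, no row in the chart matches all 7 reactions.
Reversing Oxidase → still no organism matches.
Reversing ADH → still no organism matches.
Reversing LDC → still no organism matches.
Reversing OF glucose → still no organism matches.
Reversing 42°C growth → still no organism matches.
Reversing Esculin → still no organism matches.
Reversing Simmons citrate (to +) → unique match: Acinetobacter baumannii.

Simmons citrate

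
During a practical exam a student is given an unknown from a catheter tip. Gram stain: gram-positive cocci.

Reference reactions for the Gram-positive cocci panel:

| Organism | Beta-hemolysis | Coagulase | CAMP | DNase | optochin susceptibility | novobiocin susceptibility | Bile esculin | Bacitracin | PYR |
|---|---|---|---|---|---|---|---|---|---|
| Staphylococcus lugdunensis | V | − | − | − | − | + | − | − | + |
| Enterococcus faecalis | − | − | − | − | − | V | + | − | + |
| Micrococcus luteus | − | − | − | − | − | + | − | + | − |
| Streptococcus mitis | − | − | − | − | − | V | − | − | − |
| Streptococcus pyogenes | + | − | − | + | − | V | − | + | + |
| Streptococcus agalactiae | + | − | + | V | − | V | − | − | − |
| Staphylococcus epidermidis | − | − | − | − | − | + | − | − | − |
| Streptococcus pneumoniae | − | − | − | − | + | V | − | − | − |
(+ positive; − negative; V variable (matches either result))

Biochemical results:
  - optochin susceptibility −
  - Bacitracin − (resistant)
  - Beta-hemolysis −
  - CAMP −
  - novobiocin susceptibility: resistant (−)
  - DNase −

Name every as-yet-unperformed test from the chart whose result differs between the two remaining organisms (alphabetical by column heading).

Bile esculin, PYR

novobiocin susceptibility −: excludes Staphylococcus lugdunensis, Micrococcus luteus, Staphylococcus epidermidis — 5 left.
CAMP −: excludes Streptococcus agalactiae — 4 left.
Beta-hemolysis −: excludes Streptococcus pyogenes — 3 left.
DNase −: all 3 remaining candidates are consistent.
Bacitracin −: all 3 remaining candidates are consistent.
optochin susceptibility −: excludes Streptococcus pneumoniae — 2 left.
Two candidates remain: Enterococcus faecalis and Streptococcus mitis.
  Coagulase: − vs − — same for both, does not separate.
  Bile esculin: Enterococcus faecalis +, Streptococcus mitis − — discriminates.
  PYR: Enterococcus faecalis +, Streptococcus mitis − — discriminates.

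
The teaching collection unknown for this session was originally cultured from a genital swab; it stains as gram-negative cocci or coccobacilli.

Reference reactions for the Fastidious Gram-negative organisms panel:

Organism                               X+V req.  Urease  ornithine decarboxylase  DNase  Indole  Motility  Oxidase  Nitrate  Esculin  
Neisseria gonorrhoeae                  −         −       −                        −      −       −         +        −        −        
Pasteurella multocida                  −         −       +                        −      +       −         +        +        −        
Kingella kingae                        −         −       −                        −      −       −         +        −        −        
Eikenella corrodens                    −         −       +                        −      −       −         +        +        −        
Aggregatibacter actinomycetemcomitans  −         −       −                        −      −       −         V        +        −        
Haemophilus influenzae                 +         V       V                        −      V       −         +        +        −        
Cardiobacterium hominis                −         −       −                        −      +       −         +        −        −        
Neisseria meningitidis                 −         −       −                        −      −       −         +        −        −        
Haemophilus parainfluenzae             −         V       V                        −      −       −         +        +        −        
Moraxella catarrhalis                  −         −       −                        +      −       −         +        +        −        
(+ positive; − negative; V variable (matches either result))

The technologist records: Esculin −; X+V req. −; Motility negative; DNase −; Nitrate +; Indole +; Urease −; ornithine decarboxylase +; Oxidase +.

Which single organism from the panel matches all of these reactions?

DNase −: excludes Moraxella catarrhalis — 9 left.
X+V req. −: excludes Haemophilus influenzae — 8 left.
Indole +: excludes 6 organisms — 2 left.
Esculin −: all 2 remaining candidates are consistent.
Motility −: all 2 remaining candidates are consistent.
ornithine decarboxylase +: excludes Cardiobacterium hominis — 1 left.
Nitrate +: the one remaining candidate is consistent.
Oxidase +: the one remaining candidate is consistent.
Urease −: the one remaining candidate is consistent.

Pasteurella multocida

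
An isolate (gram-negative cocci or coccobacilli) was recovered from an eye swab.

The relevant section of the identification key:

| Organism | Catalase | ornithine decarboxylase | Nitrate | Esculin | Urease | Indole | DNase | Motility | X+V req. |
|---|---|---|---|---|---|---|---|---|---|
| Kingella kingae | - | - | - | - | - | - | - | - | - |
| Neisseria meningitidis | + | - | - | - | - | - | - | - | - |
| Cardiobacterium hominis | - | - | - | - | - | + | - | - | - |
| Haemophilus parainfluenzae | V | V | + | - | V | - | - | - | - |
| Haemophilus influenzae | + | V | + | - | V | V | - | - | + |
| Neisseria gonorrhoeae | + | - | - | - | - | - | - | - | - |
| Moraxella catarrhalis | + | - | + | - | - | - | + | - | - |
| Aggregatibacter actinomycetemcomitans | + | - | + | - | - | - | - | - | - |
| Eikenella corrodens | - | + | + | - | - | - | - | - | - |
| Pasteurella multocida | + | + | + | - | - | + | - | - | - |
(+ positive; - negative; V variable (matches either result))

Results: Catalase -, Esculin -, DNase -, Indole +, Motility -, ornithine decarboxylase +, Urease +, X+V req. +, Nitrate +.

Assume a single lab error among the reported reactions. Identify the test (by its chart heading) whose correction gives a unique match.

Catalase

As reported, no row in the chart matches all 9 reactions.
Reversing Urease → still no organism matches.
Reversing Catalase (to +) → unique match: Haemophilus influenzae.
Reversing Nitrate → still no organism matches.
Reversing ornithine decarboxylase → still no organism matches.
Reversing Motility → still no organism matches.
Reversing Indole → still no organism matches.
Reversing DNase → still no organism matches.
Reversing Esculin → still no organism matches.
Reversing X+V req. → still no organism matches.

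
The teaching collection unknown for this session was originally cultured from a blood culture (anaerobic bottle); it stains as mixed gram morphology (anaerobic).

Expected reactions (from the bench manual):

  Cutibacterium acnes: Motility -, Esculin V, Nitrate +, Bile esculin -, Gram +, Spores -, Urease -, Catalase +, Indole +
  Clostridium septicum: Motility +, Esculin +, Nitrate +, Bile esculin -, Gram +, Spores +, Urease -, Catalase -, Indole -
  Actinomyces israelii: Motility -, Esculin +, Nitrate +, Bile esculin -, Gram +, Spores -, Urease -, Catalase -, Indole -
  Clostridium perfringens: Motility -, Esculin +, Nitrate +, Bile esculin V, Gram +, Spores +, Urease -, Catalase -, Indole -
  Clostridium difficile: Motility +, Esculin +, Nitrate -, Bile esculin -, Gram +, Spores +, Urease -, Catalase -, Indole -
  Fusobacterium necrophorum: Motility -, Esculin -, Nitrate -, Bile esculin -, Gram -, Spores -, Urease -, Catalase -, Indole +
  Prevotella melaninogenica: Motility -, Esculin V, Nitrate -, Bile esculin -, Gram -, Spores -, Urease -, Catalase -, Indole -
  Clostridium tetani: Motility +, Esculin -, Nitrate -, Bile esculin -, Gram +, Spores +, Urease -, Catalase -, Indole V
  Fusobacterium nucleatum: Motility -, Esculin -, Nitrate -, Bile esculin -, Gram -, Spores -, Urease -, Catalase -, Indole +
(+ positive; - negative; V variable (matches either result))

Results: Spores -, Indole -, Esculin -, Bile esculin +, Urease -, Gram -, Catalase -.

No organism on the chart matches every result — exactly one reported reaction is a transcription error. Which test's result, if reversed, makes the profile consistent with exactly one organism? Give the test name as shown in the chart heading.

Bile esculin

As reported, no row in the chart matches all 7 reactions.
Reversing Catalase → still no organism matches.
Reversing Urease → still no organism matches.
Reversing Esculin → still no organism matches.
Reversing Gram → still no organism matches.
Reversing Indole → still no organism matches.
Reversing Spores → still no organism matches.
Reversing Bile esculin (to -) → unique match: Prevotella melaninogenica.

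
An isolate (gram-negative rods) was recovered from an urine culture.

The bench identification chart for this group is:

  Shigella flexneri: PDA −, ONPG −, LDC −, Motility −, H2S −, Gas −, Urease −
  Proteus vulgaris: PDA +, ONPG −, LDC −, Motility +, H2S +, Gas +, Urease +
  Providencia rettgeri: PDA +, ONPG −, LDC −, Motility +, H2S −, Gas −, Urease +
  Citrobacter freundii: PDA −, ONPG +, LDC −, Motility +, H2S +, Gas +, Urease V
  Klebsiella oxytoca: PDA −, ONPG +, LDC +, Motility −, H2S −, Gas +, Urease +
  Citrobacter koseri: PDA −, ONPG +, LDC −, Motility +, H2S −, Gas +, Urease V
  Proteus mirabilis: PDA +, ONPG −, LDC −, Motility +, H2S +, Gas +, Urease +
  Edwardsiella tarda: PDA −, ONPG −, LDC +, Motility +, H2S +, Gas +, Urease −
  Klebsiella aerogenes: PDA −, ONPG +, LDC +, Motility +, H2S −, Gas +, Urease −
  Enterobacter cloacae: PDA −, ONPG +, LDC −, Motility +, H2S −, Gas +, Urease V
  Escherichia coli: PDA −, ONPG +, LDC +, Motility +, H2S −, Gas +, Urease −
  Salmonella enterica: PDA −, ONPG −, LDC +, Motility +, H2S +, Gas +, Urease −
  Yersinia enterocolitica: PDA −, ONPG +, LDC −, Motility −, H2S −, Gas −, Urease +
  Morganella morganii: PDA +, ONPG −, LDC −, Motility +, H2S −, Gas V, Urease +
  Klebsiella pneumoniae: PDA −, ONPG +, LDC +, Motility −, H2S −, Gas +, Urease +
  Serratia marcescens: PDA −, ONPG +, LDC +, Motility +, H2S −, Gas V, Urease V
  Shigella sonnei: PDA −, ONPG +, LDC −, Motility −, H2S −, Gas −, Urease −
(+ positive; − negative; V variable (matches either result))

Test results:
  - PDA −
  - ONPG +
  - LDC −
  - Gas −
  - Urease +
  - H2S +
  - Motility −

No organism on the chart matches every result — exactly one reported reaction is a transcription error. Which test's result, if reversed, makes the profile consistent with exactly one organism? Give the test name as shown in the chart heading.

As reported, no row in the chart matches all 7 reactions.
Reversing Urease → still no organism matches.
Reversing PDA → still no organism matches.
Reversing H2S (to −) → unique match: Yersinia enterocolitica.
Reversing Gas → still no organism matches.
Reversing Motility → still no organism matches.
Reversing LDC → still no organism matches.
Reversing ONPG → still no organism matches.

H2S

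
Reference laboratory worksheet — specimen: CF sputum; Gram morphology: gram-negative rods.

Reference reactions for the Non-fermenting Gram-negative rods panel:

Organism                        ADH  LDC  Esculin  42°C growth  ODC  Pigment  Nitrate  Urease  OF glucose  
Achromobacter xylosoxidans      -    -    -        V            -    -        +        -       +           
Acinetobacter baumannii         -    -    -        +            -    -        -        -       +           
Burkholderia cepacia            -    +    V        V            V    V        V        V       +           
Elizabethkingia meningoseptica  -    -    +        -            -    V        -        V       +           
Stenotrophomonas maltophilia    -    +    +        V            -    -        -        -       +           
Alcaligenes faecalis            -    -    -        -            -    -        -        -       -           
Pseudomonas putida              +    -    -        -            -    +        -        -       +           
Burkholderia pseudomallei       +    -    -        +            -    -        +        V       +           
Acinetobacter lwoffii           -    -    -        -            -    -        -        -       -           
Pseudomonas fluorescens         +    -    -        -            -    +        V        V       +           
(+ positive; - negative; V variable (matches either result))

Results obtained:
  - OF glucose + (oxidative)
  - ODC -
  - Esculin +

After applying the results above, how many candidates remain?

OF glucose +: excludes Alcaligenes faecalis, Acinetobacter lwoffii — 8 left.
Esculin +: excludes 5 organisms — 3 left.
ODC -: all 3 remaining candidates are consistent.
Still consistent: Burkholderia cepacia, Elizabethkingia meningoseptica, Stenotrophomonas maltophilia.

3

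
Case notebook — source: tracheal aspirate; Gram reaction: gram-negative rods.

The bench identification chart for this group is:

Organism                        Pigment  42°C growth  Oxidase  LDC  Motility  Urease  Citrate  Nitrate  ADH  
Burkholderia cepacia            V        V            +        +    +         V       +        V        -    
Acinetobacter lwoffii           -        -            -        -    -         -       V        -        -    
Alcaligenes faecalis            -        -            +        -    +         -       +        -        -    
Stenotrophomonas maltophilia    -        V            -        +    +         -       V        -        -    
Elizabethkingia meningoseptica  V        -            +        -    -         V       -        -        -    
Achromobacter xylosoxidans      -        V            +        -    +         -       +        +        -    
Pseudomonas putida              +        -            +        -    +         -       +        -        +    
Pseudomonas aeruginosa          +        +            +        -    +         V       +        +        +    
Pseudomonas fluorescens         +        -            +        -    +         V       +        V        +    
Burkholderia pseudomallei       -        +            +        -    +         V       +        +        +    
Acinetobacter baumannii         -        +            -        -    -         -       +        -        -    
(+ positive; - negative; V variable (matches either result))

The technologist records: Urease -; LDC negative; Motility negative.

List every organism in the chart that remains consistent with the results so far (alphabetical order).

LDC -: excludes Burkholderia cepacia, Stenotrophomonas maltophilia — 9 left.
Urease -: all 9 remaining candidates are consistent.
Motility -: excludes 6 organisms — 3 left.

Acinetobacter baumannii, Acinetobacter lwoffii, Elizabethkingia meningoseptica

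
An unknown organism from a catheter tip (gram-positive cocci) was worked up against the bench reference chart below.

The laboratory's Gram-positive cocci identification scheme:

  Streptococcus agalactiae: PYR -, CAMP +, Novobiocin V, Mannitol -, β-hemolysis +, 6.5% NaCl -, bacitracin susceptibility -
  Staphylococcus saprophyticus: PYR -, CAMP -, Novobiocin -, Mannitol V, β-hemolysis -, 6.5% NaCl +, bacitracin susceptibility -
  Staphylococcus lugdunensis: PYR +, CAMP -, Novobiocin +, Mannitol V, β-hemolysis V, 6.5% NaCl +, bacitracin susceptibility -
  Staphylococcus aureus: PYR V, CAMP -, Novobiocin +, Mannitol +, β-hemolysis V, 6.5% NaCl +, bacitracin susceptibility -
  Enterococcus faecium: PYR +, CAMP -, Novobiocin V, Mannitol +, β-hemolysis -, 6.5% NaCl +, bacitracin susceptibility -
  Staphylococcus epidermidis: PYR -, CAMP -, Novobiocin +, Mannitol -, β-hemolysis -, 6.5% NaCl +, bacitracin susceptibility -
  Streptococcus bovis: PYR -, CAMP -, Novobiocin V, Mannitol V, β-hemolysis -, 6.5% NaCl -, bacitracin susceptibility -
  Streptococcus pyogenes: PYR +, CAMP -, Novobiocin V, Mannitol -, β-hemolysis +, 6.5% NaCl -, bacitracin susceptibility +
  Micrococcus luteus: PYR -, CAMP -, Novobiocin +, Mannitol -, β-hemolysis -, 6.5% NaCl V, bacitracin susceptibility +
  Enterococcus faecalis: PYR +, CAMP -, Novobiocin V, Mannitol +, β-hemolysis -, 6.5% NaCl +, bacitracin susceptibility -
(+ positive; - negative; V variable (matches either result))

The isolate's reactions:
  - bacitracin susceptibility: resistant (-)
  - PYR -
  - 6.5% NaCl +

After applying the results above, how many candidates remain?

3

PYR -: excludes Staphylococcus lugdunensis, Enterococcus faecium, Streptococcus pyogenes, Enterococcus faecalis — 6 left.
6.5% NaCl +: excludes Streptococcus agalactiae, Streptococcus bovis — 4 left.
bacitracin susceptibility -: excludes Micrococcus luteus — 3 left.
Still consistent: Staphylococcus aureus, Staphylococcus epidermidis, Staphylococcus saprophyticus.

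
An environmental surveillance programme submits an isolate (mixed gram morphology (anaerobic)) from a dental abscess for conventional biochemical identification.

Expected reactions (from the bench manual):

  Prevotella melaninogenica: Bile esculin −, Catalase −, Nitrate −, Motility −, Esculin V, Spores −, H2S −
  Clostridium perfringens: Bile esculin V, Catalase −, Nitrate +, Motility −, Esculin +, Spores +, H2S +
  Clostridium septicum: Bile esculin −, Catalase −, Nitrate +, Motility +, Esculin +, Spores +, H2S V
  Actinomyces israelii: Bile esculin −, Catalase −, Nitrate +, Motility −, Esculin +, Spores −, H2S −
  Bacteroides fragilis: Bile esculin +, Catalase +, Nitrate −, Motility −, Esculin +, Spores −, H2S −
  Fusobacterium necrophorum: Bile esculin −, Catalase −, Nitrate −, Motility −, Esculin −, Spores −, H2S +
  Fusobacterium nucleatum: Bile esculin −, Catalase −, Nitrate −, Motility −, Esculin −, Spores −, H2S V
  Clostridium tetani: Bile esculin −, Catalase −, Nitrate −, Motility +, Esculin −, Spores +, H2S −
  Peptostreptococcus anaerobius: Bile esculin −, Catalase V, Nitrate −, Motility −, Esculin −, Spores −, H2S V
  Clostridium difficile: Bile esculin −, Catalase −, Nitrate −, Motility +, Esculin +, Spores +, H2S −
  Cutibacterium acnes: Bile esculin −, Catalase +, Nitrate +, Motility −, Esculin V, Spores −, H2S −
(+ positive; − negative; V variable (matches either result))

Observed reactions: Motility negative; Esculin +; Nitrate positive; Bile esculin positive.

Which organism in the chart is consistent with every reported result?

Nitrate +: excludes 7 organisms — 4 left.
Esculin +: all 4 remaining candidates are consistent.
Bile esculin +: excludes Clostridium septicum, Actinomyces israelii, Cutibacterium acnes — 1 left.
Motility −: the one remaining candidate is consistent.

Clostridium perfringens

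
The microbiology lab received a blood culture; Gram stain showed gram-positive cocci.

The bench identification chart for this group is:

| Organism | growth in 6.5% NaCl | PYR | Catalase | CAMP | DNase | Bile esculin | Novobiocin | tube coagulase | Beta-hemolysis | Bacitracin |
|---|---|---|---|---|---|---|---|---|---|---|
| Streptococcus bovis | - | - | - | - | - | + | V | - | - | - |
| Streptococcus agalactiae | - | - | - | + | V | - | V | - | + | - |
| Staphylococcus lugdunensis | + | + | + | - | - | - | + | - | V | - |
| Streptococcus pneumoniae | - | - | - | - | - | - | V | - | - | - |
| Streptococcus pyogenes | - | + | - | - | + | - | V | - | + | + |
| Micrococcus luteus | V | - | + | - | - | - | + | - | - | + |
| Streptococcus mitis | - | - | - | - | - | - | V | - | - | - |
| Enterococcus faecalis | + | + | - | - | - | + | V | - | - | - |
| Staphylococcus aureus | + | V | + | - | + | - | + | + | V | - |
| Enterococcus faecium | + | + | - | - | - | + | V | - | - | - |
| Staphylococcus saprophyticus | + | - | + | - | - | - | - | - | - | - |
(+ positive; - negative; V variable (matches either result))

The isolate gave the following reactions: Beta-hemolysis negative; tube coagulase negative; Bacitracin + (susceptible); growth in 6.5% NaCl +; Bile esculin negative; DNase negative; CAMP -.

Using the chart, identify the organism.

Micrococcus luteus

DNase -: excludes Streptococcus pyogenes, Staphylococcus aureus — 9 left.
tube coagulase -: all 9 remaining candidates are consistent.
Bile esculin -: excludes Streptococcus bovis, Enterococcus faecalis, Enterococcus faecium — 6 left.
CAMP -: excludes Streptococcus agalactiae — 5 left.
growth in 6.5% NaCl +: excludes Streptococcus pneumoniae, Streptococcus mitis — 3 left.
Bacitracin +: excludes Staphylococcus lugdunensis, Staphylococcus saprophyticus — 1 left.
Beta-hemolysis -: the one remaining candidate is consistent.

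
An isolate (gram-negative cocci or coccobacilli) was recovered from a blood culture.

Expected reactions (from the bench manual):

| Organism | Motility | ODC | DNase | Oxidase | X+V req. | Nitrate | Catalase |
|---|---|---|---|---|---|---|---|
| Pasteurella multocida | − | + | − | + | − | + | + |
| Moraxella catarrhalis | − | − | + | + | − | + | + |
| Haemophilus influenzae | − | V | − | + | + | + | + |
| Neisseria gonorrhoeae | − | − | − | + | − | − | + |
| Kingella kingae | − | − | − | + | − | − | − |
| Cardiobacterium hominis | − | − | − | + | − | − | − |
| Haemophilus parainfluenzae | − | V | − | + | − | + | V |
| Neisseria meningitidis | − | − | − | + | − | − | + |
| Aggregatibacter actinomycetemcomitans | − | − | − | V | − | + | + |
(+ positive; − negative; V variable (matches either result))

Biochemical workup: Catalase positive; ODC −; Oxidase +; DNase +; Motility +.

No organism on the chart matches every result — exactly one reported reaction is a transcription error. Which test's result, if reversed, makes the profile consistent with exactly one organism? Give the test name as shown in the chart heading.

As reported, no row in the chart matches all 5 reactions.
Reversing DNase → still no organism matches.
Reversing ODC → still no organism matches.
Reversing Motility (to −) → unique match: Moraxella catarrhalis.
Reversing Catalase → still no organism matches.
Reversing Oxidase → still no organism matches.

Motility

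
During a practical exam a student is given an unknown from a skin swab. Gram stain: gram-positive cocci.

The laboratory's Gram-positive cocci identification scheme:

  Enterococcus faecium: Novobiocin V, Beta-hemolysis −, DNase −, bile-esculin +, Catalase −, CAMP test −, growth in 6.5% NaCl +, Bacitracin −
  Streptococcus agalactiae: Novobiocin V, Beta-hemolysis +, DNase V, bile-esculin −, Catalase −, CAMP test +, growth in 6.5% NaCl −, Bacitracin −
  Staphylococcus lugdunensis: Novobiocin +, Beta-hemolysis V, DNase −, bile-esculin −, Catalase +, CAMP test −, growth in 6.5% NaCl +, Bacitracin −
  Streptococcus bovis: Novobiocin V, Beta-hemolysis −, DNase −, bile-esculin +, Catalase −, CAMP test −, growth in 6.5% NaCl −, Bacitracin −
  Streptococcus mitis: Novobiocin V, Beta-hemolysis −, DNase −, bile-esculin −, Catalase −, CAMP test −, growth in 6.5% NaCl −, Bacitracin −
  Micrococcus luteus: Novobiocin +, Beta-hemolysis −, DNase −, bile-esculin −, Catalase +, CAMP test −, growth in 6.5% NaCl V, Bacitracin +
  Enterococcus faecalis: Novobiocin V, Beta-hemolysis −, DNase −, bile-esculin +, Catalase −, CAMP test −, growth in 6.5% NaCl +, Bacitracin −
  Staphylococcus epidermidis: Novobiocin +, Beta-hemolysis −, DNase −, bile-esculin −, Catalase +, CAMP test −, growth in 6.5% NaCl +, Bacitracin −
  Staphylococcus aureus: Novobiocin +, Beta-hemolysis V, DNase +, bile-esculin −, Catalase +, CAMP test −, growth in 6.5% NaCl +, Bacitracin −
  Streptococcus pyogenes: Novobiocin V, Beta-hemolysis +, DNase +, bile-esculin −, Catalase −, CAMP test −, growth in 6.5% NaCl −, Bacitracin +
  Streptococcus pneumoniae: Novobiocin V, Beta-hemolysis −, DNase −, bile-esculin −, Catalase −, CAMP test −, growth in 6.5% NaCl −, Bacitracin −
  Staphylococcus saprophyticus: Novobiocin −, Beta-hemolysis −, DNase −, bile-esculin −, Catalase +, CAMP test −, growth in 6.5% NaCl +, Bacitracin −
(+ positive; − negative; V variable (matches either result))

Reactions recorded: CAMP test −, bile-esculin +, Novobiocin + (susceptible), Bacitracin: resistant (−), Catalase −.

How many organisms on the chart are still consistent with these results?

CAMP test −: excludes Streptococcus agalactiae — 11 left.
Catalase −: excludes 5 organisms — 6 left.
Bacitracin −: excludes Streptococcus pyogenes — 5 left.
Novobiocin +: all 5 remaining candidates are consistent.
bile-esculin +: excludes Streptococcus mitis, Streptococcus pneumoniae — 3 left.
Still consistent: Enterococcus faecalis, Enterococcus faecium, Streptococcus bovis.

3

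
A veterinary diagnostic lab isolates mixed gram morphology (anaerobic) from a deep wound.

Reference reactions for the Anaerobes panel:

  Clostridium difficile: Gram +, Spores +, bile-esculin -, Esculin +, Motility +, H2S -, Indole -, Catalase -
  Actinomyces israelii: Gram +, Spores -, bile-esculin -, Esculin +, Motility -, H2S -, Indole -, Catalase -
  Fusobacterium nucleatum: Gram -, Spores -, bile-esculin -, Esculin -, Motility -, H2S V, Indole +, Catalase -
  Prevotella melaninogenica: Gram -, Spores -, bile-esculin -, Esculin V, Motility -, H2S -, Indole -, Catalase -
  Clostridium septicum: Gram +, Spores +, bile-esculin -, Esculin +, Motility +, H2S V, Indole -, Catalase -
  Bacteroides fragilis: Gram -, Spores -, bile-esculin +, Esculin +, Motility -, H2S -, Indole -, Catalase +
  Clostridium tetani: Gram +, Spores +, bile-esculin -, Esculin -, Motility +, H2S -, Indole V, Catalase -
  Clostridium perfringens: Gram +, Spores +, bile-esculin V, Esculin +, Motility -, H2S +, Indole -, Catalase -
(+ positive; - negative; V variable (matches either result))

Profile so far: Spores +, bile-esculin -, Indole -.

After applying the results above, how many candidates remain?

4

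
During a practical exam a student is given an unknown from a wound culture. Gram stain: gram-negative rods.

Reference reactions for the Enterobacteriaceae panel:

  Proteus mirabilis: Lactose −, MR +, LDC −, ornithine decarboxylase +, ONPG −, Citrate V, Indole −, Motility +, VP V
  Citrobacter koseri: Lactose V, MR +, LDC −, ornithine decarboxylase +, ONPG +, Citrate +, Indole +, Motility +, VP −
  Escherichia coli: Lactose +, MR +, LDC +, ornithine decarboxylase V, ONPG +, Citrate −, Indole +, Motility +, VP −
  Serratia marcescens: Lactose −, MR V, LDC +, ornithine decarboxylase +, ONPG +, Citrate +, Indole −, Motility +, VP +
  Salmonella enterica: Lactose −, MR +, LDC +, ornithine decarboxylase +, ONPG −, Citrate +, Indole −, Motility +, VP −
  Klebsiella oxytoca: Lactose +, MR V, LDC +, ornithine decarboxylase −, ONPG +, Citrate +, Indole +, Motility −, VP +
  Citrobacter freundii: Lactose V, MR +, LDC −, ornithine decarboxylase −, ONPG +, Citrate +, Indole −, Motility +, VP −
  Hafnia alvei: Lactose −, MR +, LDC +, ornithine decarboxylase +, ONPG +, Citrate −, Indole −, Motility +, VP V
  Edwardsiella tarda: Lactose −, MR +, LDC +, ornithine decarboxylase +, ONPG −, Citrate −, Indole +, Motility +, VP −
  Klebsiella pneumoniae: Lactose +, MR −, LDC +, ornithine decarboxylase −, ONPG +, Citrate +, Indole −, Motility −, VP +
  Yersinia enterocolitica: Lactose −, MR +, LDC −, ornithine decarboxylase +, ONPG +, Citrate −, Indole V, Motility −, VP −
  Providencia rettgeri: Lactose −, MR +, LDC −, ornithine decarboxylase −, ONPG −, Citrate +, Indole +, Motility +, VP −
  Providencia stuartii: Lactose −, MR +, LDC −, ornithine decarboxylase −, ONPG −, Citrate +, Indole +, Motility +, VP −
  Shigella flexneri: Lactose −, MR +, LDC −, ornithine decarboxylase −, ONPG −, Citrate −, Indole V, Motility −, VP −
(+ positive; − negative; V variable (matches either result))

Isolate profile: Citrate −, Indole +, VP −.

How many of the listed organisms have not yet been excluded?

4

Citrate −: excludes 8 organisms — 6 left.
VP −: all 6 remaining candidates are consistent.
Indole +: excludes Proteus mirabilis, Hafnia alvei — 4 left.
Still consistent: Edwardsiella tarda, Escherichia coli, Shigella flexneri, Yersinia enterocolitica.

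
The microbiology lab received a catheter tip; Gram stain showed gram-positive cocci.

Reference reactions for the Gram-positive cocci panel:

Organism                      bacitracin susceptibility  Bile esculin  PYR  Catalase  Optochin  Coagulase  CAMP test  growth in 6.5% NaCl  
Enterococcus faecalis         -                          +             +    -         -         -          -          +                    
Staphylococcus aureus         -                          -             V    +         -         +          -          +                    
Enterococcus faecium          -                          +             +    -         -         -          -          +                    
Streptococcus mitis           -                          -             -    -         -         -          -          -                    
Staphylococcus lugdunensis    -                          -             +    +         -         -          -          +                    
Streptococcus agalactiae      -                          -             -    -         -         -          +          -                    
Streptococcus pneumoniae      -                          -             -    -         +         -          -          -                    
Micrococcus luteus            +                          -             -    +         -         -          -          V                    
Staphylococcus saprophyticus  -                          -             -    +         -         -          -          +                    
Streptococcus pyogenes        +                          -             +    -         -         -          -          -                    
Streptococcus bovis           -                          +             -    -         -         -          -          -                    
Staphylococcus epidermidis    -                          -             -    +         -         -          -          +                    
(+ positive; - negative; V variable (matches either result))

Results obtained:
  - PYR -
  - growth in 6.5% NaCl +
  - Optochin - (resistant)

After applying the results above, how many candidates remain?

PYR -: excludes Enterococcus faecalis, Enterococcus faecium, Staphylococcus lugdunensis, Streptococcus pyogenes — 8 left.
Optochin -: excludes Streptococcus pneumoniae — 7 left.
growth in 6.5% NaCl +: excludes Streptococcus mitis, Streptococcus agalactiae, Streptococcus bovis — 4 left.
Still consistent: Micrococcus luteus, Staphylococcus aureus, Staphylococcus epidermidis, Staphylococcus saprophyticus.

4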